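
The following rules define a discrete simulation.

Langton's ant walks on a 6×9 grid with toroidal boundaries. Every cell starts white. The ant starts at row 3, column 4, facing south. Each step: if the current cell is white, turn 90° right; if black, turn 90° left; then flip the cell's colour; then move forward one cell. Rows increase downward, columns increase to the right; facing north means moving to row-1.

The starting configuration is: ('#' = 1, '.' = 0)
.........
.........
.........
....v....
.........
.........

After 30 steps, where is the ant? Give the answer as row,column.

gen 0: .........
.........
.........
....v....
.........
.........
gen 1: .........
.........
.........
...<#....
.........
.........
gen 2: .........
.........
...^.....
...##....
.........
.........
gen 3: .........
.........
...#>....
...##....
.........
.........
gen 4: .........
.........
...##....
...#v....
.........
.........
gen 5: .........
.........
...##....
...#.>...
.........
.........
gen 6: .........
.........
...##....
...#.#...
.....v...
.........
gen 7: .........
.........
...##....
...#.#...
....<#...
.........
gen 8: .........
.........
...##....
...#^#...
....##...
.........
gen 9: .........
.........
...##....
...##>...
....##...
.........
gen 10: .........
.........
...##^...
...##....
....##...
.........
gen 11: .........
.........
...###>..
...##....
....##...
.........
gen 12: .........
.........
...####..
...##.v..
....##...
.........
gen 13: .........
.........
...####..
...##<#..
....##...
.........
gen 14: .........
.........
...##^#..
...####..
....##...
.........
gen 15: .........
.........
...#<.#..
...####..
....##...
.........
gen 16: .........
.........
...#..#..
...#v##..
....##...
.........
gen 17: .........
.........
...#..#..
...#.>#..
....##...
.........
gen 18: .........
.........
...#.^#..
...#..#..
....##...
.........
gen 19: .........
.........
...#.#>..
...#..#..
....##...
.........
gen 20: .........
......^..
...#.#...
...#..#..
....##...
.........
gen 21: .........
......#>.
...#.#...
...#..#..
....##...
.........
gen 22: .........
......##.
...#.#.v.
...#..#..
....##...
.........
gen 23: .........
......##.
...#.#<#.
...#..#..
....##...
.........
gen 24: .........
......^#.
...#.###.
...#..#..
....##...
.........
gen 25: .........
.....<.#.
...#.###.
...#..#..
....##...
.........
gen 26: .....^...
.....#.#.
...#.###.
...#..#..
....##...
.........
gen 27: .....#>..
.....#.#.
...#.###.
...#..#..
....##...
.........
gen 28: .....##..
.....#v#.
...#.###.
...#..#..
....##...
.........
gen 29: .....##..
.....<##.
...#.###.
...#..#..
....##...
.........
gen 30: .....##..
......##.
...#.v##.
...#..#..
....##...
.........

2,5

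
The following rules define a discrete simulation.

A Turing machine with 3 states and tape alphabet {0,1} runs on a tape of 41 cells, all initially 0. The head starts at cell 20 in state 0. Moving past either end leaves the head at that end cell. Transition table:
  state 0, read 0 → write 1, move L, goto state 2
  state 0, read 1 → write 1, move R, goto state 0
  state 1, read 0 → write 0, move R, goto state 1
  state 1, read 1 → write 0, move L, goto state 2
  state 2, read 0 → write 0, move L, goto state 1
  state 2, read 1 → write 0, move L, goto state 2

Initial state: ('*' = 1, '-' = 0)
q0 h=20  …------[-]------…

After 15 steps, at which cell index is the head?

gen 0: q0 h=20  …------[-]------…
gen 1: q2 h=19  …------[-]*-----…
gen 2: q1 h=18  …------[-]-*----…
gen 3: q1 h=19  …------[-]*-----…
gen 4: q1 h=20  …------[*]------…
gen 5: q2 h=19  …------[-]------…
gen 6: q1 h=18  …------[-]------…
gen 7: q1 h=19  …------[-]------…
gen 8: q1 h=20  …------[-]------…
gen 9: q1 h=21  …------[-]------…
gen 10: q1 h=22  …------[-]------…
gen 11: q1 h=23  …------[-]------…
gen 12: q1 h=24  …------[-]------…
gen 13: q1 h=25  …------[-]------…
gen 14: q1 h=26  …------[-]------…
gen 15: q1 h=27  …------[-]------…

27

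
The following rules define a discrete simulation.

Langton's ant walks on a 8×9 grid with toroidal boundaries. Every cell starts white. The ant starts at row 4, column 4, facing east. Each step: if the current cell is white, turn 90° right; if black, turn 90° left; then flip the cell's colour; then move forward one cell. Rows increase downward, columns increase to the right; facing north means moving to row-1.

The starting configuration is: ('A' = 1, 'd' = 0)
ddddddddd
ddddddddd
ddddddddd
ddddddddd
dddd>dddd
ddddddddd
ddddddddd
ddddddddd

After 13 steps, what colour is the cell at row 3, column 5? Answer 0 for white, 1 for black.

[0] ddddddddd
ddddddddd
ddddddddd
ddddddddd
dddd>dddd
ddddddddd
ddddddddd
ddddddddd
[1] ddddddddd
ddddddddd
ddddddddd
ddddddddd
ddddAdddd
ddddvdddd
ddddddddd
ddddddddd
[2] ddddddddd
ddddddddd
ddddddddd
ddddddddd
ddddAdddd
ddd<Adddd
ddddddddd
ddddddddd
[3] ddddddddd
ddddddddd
ddddddddd
ddddddddd
ddd^Adddd
dddAAdddd
ddddddddd
ddddddddd
[4] ddddddddd
ddddddddd
ddddddddd
ddddddddd
dddA>dddd
dddAAdddd
ddddddddd
ddddddddd
[5] ddddddddd
ddddddddd
ddddddddd
dddd^dddd
dddAddddd
dddAAdddd
ddddddddd
ddddddddd
[6] ddddddddd
ddddddddd
ddddddddd
ddddA>ddd
dddAddddd
dddAAdddd
ddddddddd
ddddddddd
[7] ddddddddd
ddddddddd
ddddddddd
ddddAAddd
dddAdvddd
dddAAdddd
ddddddddd
ddddddddd
[8] ddddddddd
ddddddddd
ddddddddd
ddddAAddd
dddA<Addd
dddAAdddd
ddddddddd
ddddddddd
[9] ddddddddd
ddddddddd
ddddddddd
dddd^Addd
dddAAAddd
dddAAdddd
ddddddddd
ddddddddd
[10] ddddddddd
ddddddddd
ddddddddd
ddd<dAddd
dddAAAddd
dddAAdddd
ddddddddd
ddddddddd
[11] ddddddddd
ddddddddd
ddd^ddddd
dddAdAddd
dddAAAddd
dddAAdddd
ddddddddd
ddddddddd
[12] ddddddddd
ddddddddd
dddA>dddd
dddAdAddd
dddAAAddd
dddAAdddd
ddddddddd
ddddddddd
[13] ddddddddd
ddddddddd
dddAAdddd
dddAvAddd
dddAAAddd
dddAAdddd
ddddddddd
ddddddddd

1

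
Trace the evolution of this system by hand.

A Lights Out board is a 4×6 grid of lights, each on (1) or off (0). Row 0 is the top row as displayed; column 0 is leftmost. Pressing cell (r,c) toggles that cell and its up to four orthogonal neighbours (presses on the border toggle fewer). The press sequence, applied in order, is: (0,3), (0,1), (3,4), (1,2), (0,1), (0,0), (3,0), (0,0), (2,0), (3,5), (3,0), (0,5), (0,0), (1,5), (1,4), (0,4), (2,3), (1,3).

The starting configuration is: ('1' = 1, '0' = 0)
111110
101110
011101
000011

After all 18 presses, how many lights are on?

16

gen 0: 111110
101110
011101
000011
gen 1: 110000
101010
011101
000011
gen 2: 001000
111010
011101
000011
gen 3: 001000
111010
011111
000100
gen 4: 000000
100110
010111
000100
gen 5: 111000
110110
010111
000100
gen 6: 001000
010110
010111
000100
gen 7: 001000
010110
110111
110100
gen 8: 111000
110110
110111
110100
gen 9: 111000
010110
000111
010100
gen 10: 111000
010110
000110
010111
gen 11: 111000
010110
100110
100111
gen 12: 111011
010111
100110
100111
gen 13: 001011
110111
100110
100111
gen 14: 001010
110100
100111
100111
gen 15: 001000
110011
100101
100111
gen 16: 001111
110001
100101
100111
gen 17: 001111
110101
101011
100011
gen 18: 001011
111011
101111
100011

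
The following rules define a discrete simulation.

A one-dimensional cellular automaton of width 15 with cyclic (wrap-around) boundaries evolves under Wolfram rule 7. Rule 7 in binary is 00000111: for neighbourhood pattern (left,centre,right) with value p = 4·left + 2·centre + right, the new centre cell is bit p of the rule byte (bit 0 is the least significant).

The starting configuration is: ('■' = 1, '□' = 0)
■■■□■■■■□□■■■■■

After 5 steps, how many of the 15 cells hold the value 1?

0

gen 0: ■■■□■■■■□□■■■■■
gen 1: □□□□□□□□□■□□□□□
gen 2: ■■■■■■■■■■□■■■■
gen 3: □□□□□□□□□□□□□□□
gen 4: ■■■■■■■■■■■■■■■
gen 5: □□□□□□□□□□□□□□□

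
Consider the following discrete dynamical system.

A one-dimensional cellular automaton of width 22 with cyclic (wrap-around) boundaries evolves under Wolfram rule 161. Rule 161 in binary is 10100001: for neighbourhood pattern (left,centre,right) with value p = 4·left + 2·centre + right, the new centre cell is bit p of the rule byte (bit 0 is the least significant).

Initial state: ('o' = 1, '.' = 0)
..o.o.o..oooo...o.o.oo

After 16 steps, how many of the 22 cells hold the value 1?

10

0) ..o.o.o..oooo...o.o.oo
1) ...o.o....oo..o..o.o..
2) oo..o..oo.........o..o
3) o.........ooooooo.....
4) ..ooooooo..ooooo..ooo.
5) o..ooooo....ooo....o..
6) ....ooo..oo..o..oo....
7) ooo..o.............ooo
8) oo.....ooooooooooo..oo
9) o..ooo..ooooooooo....o
10) ....o....ooooooo..oo..
11) ooo...oo..ooooo......o
12) oo..o......ooo..oooo..
13) ......oooo..o....oo...
14) ooooo..oo.....oo....oo
15) oooo......ooo....oo..o
16) ooo..oooo..o..oo......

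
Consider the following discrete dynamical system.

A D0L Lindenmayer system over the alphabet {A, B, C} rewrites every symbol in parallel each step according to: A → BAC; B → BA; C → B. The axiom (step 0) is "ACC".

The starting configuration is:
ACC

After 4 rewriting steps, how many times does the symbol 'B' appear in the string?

23

k=0  ACC
k=1  BACBB
k=2  BABACBBABA
k=3  BABACBABACBBABABACBABAC
k=4  BABACBABACBBABACBABACBBABABACBABACBABACBBABACBABACB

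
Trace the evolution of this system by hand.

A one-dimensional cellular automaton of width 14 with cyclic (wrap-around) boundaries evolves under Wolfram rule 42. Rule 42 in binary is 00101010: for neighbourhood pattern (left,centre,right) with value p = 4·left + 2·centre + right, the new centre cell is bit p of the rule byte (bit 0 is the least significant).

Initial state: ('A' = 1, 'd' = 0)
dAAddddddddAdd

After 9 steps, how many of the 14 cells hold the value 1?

3

[0] dAAddddddddAdd
[1] AAddddddddAddd
[2] AddddddddAdddA
[3] ddddddddAdddAA
[4] dddddddAdddAAd
[5] ddddddAdddAAdd
[6] dddddAdddAAddd
[7] ddddAdddAAdddd
[8] dddAdddAAddddd
[9] ddAdddAAdddddd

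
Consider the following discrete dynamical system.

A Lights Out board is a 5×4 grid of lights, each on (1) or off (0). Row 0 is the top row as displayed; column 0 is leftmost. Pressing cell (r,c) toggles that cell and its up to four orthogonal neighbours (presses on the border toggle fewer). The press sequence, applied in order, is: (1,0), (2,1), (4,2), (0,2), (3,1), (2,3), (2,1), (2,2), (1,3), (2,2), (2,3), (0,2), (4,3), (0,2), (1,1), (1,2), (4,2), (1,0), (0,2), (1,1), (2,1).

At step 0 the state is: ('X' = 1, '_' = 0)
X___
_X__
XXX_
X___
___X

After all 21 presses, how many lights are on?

11

k=0  X___
_X__
XXX_
X___
___X
k=1  ____
X___
_XX_
X___
___X
k=2  ____
XX__
X___
XX__
___X
k=3  ____
XX__
X___
XXX_
_XX_
k=4  _XXX
XXX_
X___
XXX_
_XX_
k=5  _XXX
XXX_
XX__
____
__X_
k=6  _XXX
XXXX
XXXX
___X
__X_
k=7  _XXX
X_XX
___X
_X_X
__X_
k=8  _XXX
X__X
_XX_
_XXX
__X_
k=9  _XX_
X_X_
_XXX
_XXX
__X_
k=10  _XX_
X___
____
_X_X
__X_
k=11  _XX_
X__X
__XX
_X__
__X_
k=12  ___X
X_XX
__XX
_X__
__X_
k=13  ___X
X_XX
__XX
_X_X
___X
k=14  _XX_
X__X
__XX
_X_X
___X
k=15  __X_
_XXX
_XXX
_X_X
___X
k=16  ____
____
_X_X
_X_X
___X
k=17  ____
____
_X_X
_XXX
_XX_
k=18  X___
XX__
XX_X
_XXX
_XX_
k=19  XXXX
XXX_
XX_X
_XXX
_XX_
k=20  X_XX
____
X__X
_XXX
_XX_
k=21  X_XX
_X__
_XXX
__XX
_XX_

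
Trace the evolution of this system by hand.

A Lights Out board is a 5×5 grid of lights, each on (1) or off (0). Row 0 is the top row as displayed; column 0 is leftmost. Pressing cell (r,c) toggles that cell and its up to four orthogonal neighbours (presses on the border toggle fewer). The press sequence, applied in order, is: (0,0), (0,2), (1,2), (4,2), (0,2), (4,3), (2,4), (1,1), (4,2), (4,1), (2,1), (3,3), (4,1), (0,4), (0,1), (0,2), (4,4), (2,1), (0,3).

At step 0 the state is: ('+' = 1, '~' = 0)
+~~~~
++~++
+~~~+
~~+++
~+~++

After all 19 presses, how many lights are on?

13

gen 0: +~~~~
++~++
+~~~+
~~+++
~+~++
gen 1: ~+~~~
~+~++
+~~~+
~~+++
~+~++
gen 2: ~~++~
~++++
+~~~+
~~+++
~+~++
gen 3: ~~~+~
~~~~+
+~+~+
~~+++
~+~++
gen 4: ~~~+~
~~~~+
+~+~+
~~~++
~~+~+
gen 5: ~++~~
~~+~+
+~+~+
~~~++
~~+~+
gen 6: ~++~~
~~+~+
+~+~+
~~~~+
~~~+~
gen 7: ~++~~
~~+~~
+~++~
~~~~~
~~~+~
gen 8: ~~+~~
++~~~
++++~
~~~~~
~~~+~
gen 9: ~~+~~
++~~~
++++~
~~+~~
~++~~
gen 10: ~~+~~
++~~~
++++~
~++~~
+~~~~
gen 11: ~~+~~
+~~~~
~~~+~
~~+~~
+~~~~
gen 12: ~~+~~
+~~~~
~~~~~
~~~++
+~~+~
gen 13: ~~+~~
+~~~~
~~~~~
~+~++
~+++~
gen 14: ~~+++
+~~~+
~~~~~
~+~++
~+++~
gen 15: ++~++
++~~+
~~~~~
~+~++
~+++~
gen 16: +~+~+
+++~+
~~~~~
~+~++
~+++~
gen 17: +~+~+
+++~+
~~~~~
~+~+~
~++~+
gen 18: +~+~+
+~+~+
+++~~
~~~+~
~++~+
gen 19: +~~+~
+~+++
+++~~
~~~+~
~++~+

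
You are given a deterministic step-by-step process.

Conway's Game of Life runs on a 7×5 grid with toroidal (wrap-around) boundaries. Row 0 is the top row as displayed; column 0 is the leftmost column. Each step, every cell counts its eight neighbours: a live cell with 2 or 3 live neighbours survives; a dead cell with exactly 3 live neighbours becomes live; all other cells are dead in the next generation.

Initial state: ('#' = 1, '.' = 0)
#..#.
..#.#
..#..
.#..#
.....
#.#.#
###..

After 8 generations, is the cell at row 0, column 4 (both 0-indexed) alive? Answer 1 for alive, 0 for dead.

0

[0] #..#.
..#.#
..#..
.#..#
.....
#.#.#
###..
[1] #..#.
.##.#
###..
.....
.#.##
#.###
..#..
[2] #..##
....#
#.##.
...##
.#...
#....
#.#..
[3] ##.#.
.##..
#.#..
##.##
#...#
#....
#..#.
[4] #..#.
...##
.....
..##.
...#.
##...
#.#..
[5] ####.
...##
..#.#
..##.
.#.##
###.#
#.#..
[6] #....
.....
..#.#
##...
.....
.....
.....
[7] .....
.....
##...
##...
.....
.....
.....
[8] .....
.....
##...
##...
.....
.....
.....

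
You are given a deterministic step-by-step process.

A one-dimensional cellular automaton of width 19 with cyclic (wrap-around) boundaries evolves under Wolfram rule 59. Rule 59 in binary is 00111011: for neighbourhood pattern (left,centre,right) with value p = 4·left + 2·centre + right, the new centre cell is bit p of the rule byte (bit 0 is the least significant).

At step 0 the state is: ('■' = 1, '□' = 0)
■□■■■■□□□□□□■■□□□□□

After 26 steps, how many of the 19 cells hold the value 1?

8

gen 0: ■□■■■■□□□□□□■■□□□□□
gen 1: □■■□□□■■■■■■■□■■■■■
gen 2: ■■□■■■■□□□□□□■■□□□□
gen 3: ■□■■□□□■■■■■■■□■■■■
gen 4: □■■□■■■■□□□□□□■■□□□
gen 5: ■■□■■□□□■■■■■■■□■■■
gen 6: □□■■□■■■■□□□□□□■■□□
gen 7: ■■■□■■□□□■■■■■■■□■■
gen 8: □□□■■□■■■■□□□□□□■■□
gen 9: ■■■■□■■□□□■■■■■■■□■
gen 10: □□□□■■□■■■■□□□□□□■■
gen 11: ■■■■■□■■□□□■■■■■■■□
gen 12: ■□□□□■■□■■■■□□□□□□■
gen 13: □■■■■■□■■□□□■■■■■■■
gen 14: ■■□□□□■■□■■■■□□□□□□
gen 15: ■□■■■■■□■■□□□■■■■■■
gen 16: □■■□□□□■■□■■■■□□□□□
gen 17: ■■□■■■■■□■■□□□■■■■■
gen 18: □□■■□□□□■■□■■■■□□□□
gen 19: ■■■□■■■■■□■■□□□■■■■
gen 20: □□□■■□□□□■■□■■■■□□□
gen 21: ■■■■□■■■■■□■■□□□■■■
gen 22: □□□□■■□□□□■■□■■■■□□
gen 23: ■■■■■□■■■■■□■■□□□■■
gen 24: □□□□□■■□□□□■■□■■■■□
gen 25: ■■■■■■□■■■■■□■■□□□■
gen 26: □□□□□□■■□□□□■■□■■■■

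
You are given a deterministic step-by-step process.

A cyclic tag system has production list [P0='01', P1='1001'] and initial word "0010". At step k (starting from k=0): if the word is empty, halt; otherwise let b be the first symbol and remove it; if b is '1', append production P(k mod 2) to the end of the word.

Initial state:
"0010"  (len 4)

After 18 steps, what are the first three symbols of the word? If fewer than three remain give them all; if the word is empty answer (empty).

010

[0] "0010"  (len 4)
[1] "010"  (len 3)
[2] "10"  (len 2)
[3] "001"  (len 3)
[4] "01"  (len 2)
[5] "1"  (len 1)
[6] "1001"  (len 4)
[7] "00101"  (len 5)
[8] "0101"  (len 4)
[9] "101"  (len 3)
[10] "011001"  (len 6)
[11] "11001"  (len 5)
[12] "10011001"  (len 8)
[13] "001100101"  (len 9)
[14] "01100101"  (len 8)
[15] "1100101"  (len 7)
[16] "1001011001"  (len 10)
[17] "00101100101"  (len 11)
[18] "0101100101"  (len 10)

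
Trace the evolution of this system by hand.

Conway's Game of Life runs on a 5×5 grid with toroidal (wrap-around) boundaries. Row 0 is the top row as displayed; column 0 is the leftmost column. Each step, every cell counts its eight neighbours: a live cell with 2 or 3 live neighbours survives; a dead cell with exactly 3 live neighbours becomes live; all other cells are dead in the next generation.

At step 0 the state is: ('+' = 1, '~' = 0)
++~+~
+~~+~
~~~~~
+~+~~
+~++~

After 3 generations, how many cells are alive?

[0] ++~+~
+~~+~
~~~~~
+~+~~
+~++~
[1] +~~+~
+++~~
~+~~+
~~+++
+~~+~
[2] +~~+~
~~++~
~~~~+
~++~~
++~~~
[3] +~~+~
~~++~
~+~~~
~++~~
+~~~+

9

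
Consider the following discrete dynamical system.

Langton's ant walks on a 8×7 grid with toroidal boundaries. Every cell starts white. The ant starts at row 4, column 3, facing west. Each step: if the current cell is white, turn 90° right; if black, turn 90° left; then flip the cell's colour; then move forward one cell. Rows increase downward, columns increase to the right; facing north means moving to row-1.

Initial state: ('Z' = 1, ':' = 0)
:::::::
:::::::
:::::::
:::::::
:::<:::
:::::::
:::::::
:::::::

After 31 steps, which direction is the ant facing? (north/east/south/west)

step 0: :::::::
:::::::
:::::::
:::::::
:::<:::
:::::::
:::::::
:::::::
step 1: :::::::
:::::::
:::::::
:::^:::
:::Z:::
:::::::
:::::::
:::::::
step 2: :::::::
:::::::
:::::::
:::Z>::
:::Z:::
:::::::
:::::::
:::::::
step 3: :::::::
:::::::
:::::::
:::ZZ::
:::Zv::
:::::::
:::::::
:::::::
step 4: :::::::
:::::::
:::::::
:::ZZ::
:::<Z::
:::::::
:::::::
:::::::
step 5: :::::::
:::::::
:::::::
:::ZZ::
::::Z::
:::v:::
:::::::
:::::::
step 6: :::::::
:::::::
:::::::
:::ZZ::
::::Z::
::<Z:::
:::::::
:::::::
step 7: :::::::
:::::::
:::::::
:::ZZ::
::^:Z::
::ZZ:::
:::::::
:::::::
step 8: :::::::
:::::::
:::::::
:::ZZ::
::Z>Z::
::ZZ:::
:::::::
:::::::
step 9: :::::::
:::::::
:::::::
:::ZZ::
::ZZZ::
::Zv:::
:::::::
:::::::
step 10: :::::::
:::::::
:::::::
:::ZZ::
::ZZZ::
::Z:>::
:::::::
:::::::
step 11: :::::::
:::::::
:::::::
:::ZZ::
::ZZZ::
::Z:Z::
::::v::
:::::::
step 12: :::::::
:::::::
:::::::
:::ZZ::
::ZZZ::
::Z:Z::
:::<Z::
:::::::
step 13: :::::::
:::::::
:::::::
:::ZZ::
::ZZZ::
::Z^Z::
:::ZZ::
:::::::
step 14: :::::::
:::::::
:::::::
:::ZZ::
::ZZZ::
::ZZ>::
:::ZZ::
:::::::
step 15: :::::::
:::::::
:::::::
:::ZZ::
::ZZ^::
::ZZ:::
:::ZZ::
:::::::
step 16: :::::::
:::::::
:::::::
:::ZZ::
::Z<:::
::ZZ:::
:::ZZ::
:::::::
step 17: :::::::
:::::::
:::::::
:::ZZ::
::Z::::
::Zv:::
:::ZZ::
:::::::
step 18: :::::::
:::::::
:::::::
:::ZZ::
::Z::::
::Z:>::
:::ZZ::
:::::::
step 19: :::::::
:::::::
:::::::
:::ZZ::
::Z::::
::Z:Z::
:::Zv::
:::::::
step 20: :::::::
:::::::
:::::::
:::ZZ::
::Z::::
::Z:Z::
:::Z:>:
:::::::
step 21: :::::::
:::::::
:::::::
:::ZZ::
::Z::::
::Z:Z::
:::Z:Z:
:::::v:
step 22: :::::::
:::::::
:::::::
:::ZZ::
::Z::::
::Z:Z::
:::Z:Z:
::::<Z:
step 23: :::::::
:::::::
:::::::
:::ZZ::
::Z::::
::Z:Z::
:::Z^Z:
::::ZZ:
step 24: :::::::
:::::::
:::::::
:::ZZ::
::Z::::
::Z:Z::
:::ZZ>:
::::ZZ:
step 25: :::::::
:::::::
:::::::
:::ZZ::
::Z::::
::Z:Z^:
:::ZZ::
::::ZZ:
step 26: :::::::
:::::::
:::::::
:::ZZ::
::Z::::
::Z:ZZ>
:::ZZ::
::::ZZ:
step 27: :::::::
:::::::
:::::::
:::ZZ::
::Z::::
::Z:ZZZ
:::ZZ:v
::::ZZ:
step 28: :::::::
:::::::
:::::::
:::ZZ::
::Z::::
::Z:ZZZ
:::ZZ<Z
::::ZZ:
step 29: :::::::
:::::::
:::::::
:::ZZ::
::Z::::
::Z:Z^Z
:::ZZZZ
::::ZZ:
step 30: :::::::
:::::::
:::::::
:::ZZ::
::Z::::
::Z:<:Z
:::ZZZZ
::::ZZ:
step 31: :::::::
:::::::
:::::::
:::ZZ::
::Z::::
::Z:::Z
:::ZvZZ
::::ZZ:

south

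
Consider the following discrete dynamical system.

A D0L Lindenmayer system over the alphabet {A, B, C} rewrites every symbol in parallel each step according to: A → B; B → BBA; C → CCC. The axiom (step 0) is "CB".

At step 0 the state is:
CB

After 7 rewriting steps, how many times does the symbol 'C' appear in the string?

2187

t=0: CB
t=1: CCCBBA
t=2: CCCCCCCCCBBABBAB
t=3: CCCCCCCCCCCCCCCCCCCCCCCCCCCBBABBABBBABBABBBA
t=4: CCCCCCCCCCCCCCCCCCCCCCCCCCCCCCCCCCCCCCCCCCCCCCCCCCCCCCCCCC…CCCCCCCCCCCCCCCCCBBABBABBBABBABBBABBABBABBBABBABBBABBABBAB  (len 122)
t=5: CCCCCCCCCCCCCCCCCCCCCCCCCCCCCCCCCCCCCCCCCCCCCCCCCCCCCCCCCC…BBABBABBBABBABBBABBABBABBBABBABBBABBABBABBBABBABBBABBABBBA  (len 342)
t=6: CCCCCCCCCCCCCCCCCCCCCCCCCCCCCCCCCCCCCCCCCCCCCCCCCCCCCCCCCC…BBABBABBBABBABBBABBABBABBBABBABBBABBABBABBBABBABBBABBABBAB  (len 968)
t=7: CCCCCCCCCCCCCCCCCCCCCCCCCCCCCCCCCCCCCCCCCCCCCCCCCCCCCCCCCC…BBABBABBBABBABBBABBABBABBBABBABBBABBABBABBBABBABBBABBABBBA  (len 2764)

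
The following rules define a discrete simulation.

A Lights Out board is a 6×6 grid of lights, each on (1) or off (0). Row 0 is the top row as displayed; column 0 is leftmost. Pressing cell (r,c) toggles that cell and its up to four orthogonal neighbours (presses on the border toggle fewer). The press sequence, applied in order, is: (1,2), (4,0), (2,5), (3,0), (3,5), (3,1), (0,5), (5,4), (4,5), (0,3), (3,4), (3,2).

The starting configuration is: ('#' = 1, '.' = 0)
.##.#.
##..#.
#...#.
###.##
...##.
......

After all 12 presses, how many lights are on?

t=0: .##.#.
##..#.
#...#.
###.##
...##.
......
t=1: .#..#.
#.###.
#.#.#.
###.##
...##.
......
t=2: .#..#.
#.###.
#.#.#.
.##.##
##.##.
#.....
t=3: .#..#.
#.####
#.#..#
.##.#.
##.##.
#.....
t=4: .#..#.
#.####
..#..#
#.#.#.
.#.##.
#.....
t=5: .#..#.
#.####
..#...
#.#..#
.#.###
#.....
t=6: .#..#.
#.####
.##...
.#...#
...###
#.....
t=7: .#...#
#.###.
.##...
.#...#
...###
#.....
t=8: .#...#
#.###.
.##...
.#...#
...#.#
#..###
t=9: .#...#
#.###.
.##...
.#....
...##.
#..##.
t=10: .#####
#.#.#.
.##...
.#....
...##.
#..##.
t=11: .#####
#.#.#.
.##.#.
.#.###
...#..
#..##.
t=12: .#####
#.#.#.
.#..#.
..#.##
..##..
#..##.

18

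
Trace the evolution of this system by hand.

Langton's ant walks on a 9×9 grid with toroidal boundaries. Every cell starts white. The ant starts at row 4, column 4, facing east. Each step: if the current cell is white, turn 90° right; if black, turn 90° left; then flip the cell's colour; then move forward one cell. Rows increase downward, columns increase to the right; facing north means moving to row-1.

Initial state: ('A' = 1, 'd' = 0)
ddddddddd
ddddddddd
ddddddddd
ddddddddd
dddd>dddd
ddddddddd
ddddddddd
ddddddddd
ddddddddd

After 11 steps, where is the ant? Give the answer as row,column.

2,3

gen 0: ddddddddd
ddddddddd
ddddddddd
ddddddddd
dddd>dddd
ddddddddd
ddddddddd
ddddddddd
ddddddddd
gen 1: ddddddddd
ddddddddd
ddddddddd
ddddddddd
ddddAdddd
ddddvdddd
ddddddddd
ddddddddd
ddddddddd
gen 2: ddddddddd
ddddddddd
ddddddddd
ddddddddd
ddddAdddd
ddd<Adddd
ddddddddd
ddddddddd
ddddddddd
gen 3: ddddddddd
ddddddddd
ddddddddd
ddddddddd
ddd^Adddd
dddAAdddd
ddddddddd
ddddddddd
ddddddddd
gen 4: ddddddddd
ddddddddd
ddddddddd
ddddddddd
dddA>dddd
dddAAdddd
ddddddddd
ddddddddd
ddddddddd
gen 5: ddddddddd
ddddddddd
ddddddddd
dddd^dddd
dddAddddd
dddAAdddd
ddddddddd
ddddddddd
ddddddddd
gen 6: ddddddddd
ddddddddd
ddddddddd
ddddA>ddd
dddAddddd
dddAAdddd
ddddddddd
ddddddddd
ddddddddd
gen 7: ddddddddd
ddddddddd
ddddddddd
ddddAAddd
dddAdvddd
dddAAdddd
ddddddddd
ddddddddd
ddddddddd
gen 8: ddddddddd
ddddddddd
ddddddddd
ddddAAddd
dddA<Addd
dddAAdddd
ddddddddd
ddddddddd
ddddddddd
gen 9: ddddddddd
ddddddddd
ddddddddd
dddd^Addd
dddAAAddd
dddAAdddd
ddddddddd
ddddddddd
ddddddddd
gen 10: ddddddddd
ddddddddd
ddddddddd
ddd<dAddd
dddAAAddd
dddAAdddd
ddddddddd
ddddddddd
ddddddddd
gen 11: ddddddddd
ddddddddd
ddd^ddddd
dddAdAddd
dddAAAddd
dddAAdddd
ddddddddd
ddddddddd
ddddddddd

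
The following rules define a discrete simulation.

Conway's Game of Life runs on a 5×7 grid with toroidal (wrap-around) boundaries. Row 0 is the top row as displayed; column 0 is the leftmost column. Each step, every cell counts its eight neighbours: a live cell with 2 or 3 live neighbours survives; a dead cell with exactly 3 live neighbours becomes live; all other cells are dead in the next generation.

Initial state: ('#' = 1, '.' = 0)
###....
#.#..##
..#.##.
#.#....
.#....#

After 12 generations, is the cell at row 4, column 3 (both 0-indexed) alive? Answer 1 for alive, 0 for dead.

1

[0] ###....
#.#..##
..#.##.
#.#....
.#....#
[1] ..#..#.
#.#.##.
#.#.##.
#.##.##
......#
[2] .#.###.
..#....
#.#....
#.##...
#####..
[3] #....#.
..#.#..
..#....
#...#.#
#....##
[4] ##..##.
.#.#...
.#...#.
##.....
.#..#..
[5] ##.###.
.#...##
.#.....
###....
..#.###
[6] .#.#...
.#...##
......#
#.##.##
.......
[7] #.#....
..#..##
.##.#..
#....##
##.##.#
[8] ..#.#..
#.#..##
.####..
.......
..###..
[9] ..#.#.#
#....##
#######
.#.....
..#.#..
[10] ##..#.#
.......
..###..
......#
.##..#.
[11] ###..##
###.##.
...#...
.#..##.
.##..#.
[12] .......
....##.
#..#..#
.#.###.
...#...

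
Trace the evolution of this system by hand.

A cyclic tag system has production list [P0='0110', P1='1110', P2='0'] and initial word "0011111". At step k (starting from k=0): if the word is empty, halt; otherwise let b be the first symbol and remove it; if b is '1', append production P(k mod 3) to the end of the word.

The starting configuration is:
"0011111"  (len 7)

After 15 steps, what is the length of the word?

23

t=0: "0011111"  (len 7)
t=1: "011111"  (len 6)
t=2: "11111"  (len 5)
t=3: "11110"  (len 5)
t=4: "11100110"  (len 8)
t=5: "11001101110"  (len 11)
t=6: "10011011100"  (len 11)
t=7: "00110111000110"  (len 14)
t=8: "0110111000110"  (len 13)
t=9: "110111000110"  (len 12)
t=10: "101110001100110"  (len 15)
t=11: "011100011001101110"  (len 18)
t=12: "11100011001101110"  (len 17)
t=13: "11000110011011100110"  (len 20)
t=14: "10001100110111001101110"  (len 23)
t=15: "00011001101110011011100"  (len 23)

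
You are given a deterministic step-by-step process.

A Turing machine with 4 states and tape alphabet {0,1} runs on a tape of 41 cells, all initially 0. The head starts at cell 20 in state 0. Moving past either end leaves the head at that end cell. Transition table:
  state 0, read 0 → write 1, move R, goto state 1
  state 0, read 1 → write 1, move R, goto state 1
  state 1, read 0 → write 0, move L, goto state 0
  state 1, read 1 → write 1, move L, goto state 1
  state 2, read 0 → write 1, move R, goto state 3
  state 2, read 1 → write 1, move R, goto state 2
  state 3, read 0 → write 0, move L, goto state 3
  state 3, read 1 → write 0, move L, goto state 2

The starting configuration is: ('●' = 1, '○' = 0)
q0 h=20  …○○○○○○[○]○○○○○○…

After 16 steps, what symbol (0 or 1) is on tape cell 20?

1

step 0: q0 h=20  …○○○○○○[○]○○○○○○…
step 1: q1 h=21  …○○○○○●[○]○○○○○○…
step 2: q0 h=20  …○○○○○○[●]○○○○○○…
step 3: q1 h=21  …○○○○○●[○]○○○○○○…
step 4: q0 h=20  …○○○○○○[●]○○○○○○…
step 5: q1 h=21  …○○○○○●[○]○○○○○○…
step 6: q0 h=20  …○○○○○○[●]○○○○○○…
step 7: q1 h=21  …○○○○○●[○]○○○○○○…
step 8: q0 h=20  …○○○○○○[●]○○○○○○…
step 9: q1 h=21  …○○○○○●[○]○○○○○○…
step 10: q0 h=20  …○○○○○○[●]○○○○○○…
step 11: q1 h=21  …○○○○○●[○]○○○○○○…
step 12: q0 h=20  …○○○○○○[●]○○○○○○…
step 13: q1 h=21  …○○○○○●[○]○○○○○○…
step 14: q0 h=20  …○○○○○○[●]○○○○○○…
step 15: q1 h=21  …○○○○○●[○]○○○○○○…
step 16: q0 h=20  …○○○○○○[●]○○○○○○…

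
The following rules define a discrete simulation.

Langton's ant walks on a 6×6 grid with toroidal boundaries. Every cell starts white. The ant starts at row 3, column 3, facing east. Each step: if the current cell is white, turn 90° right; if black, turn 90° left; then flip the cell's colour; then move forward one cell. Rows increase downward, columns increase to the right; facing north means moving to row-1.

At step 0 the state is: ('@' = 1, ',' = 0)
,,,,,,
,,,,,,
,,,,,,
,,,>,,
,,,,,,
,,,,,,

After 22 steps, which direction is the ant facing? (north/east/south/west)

gen 0: ,,,,,,
,,,,,,
,,,,,,
,,,>,,
,,,,,,
,,,,,,
gen 1: ,,,,,,
,,,,,,
,,,,,,
,,,@,,
,,,v,,
,,,,,,
gen 2: ,,,,,,
,,,,,,
,,,,,,
,,,@,,
,,<@,,
,,,,,,
gen 3: ,,,,,,
,,,,,,
,,,,,,
,,^@,,
,,@@,,
,,,,,,
gen 4: ,,,,,,
,,,,,,
,,,,,,
,,@>,,
,,@@,,
,,,,,,
gen 5: ,,,,,,
,,,,,,
,,,^,,
,,@,,,
,,@@,,
,,,,,,
gen 6: ,,,,,,
,,,,,,
,,,@>,
,,@,,,
,,@@,,
,,,,,,
gen 7: ,,,,,,
,,,,,,
,,,@@,
,,@,v,
,,@@,,
,,,,,,
gen 8: ,,,,,,
,,,,,,
,,,@@,
,,@<@,
,,@@,,
,,,,,,
gen 9: ,,,,,,
,,,,,,
,,,^@,
,,@@@,
,,@@,,
,,,,,,
gen 10: ,,,,,,
,,,,,,
,,<,@,
,,@@@,
,,@@,,
,,,,,,
gen 11: ,,,,,,
,,^,,,
,,@,@,
,,@@@,
,,@@,,
,,,,,,
gen 12: ,,,,,,
,,@>,,
,,@,@,
,,@@@,
,,@@,,
,,,,,,
gen 13: ,,,,,,
,,@@,,
,,@v@,
,,@@@,
,,@@,,
,,,,,,
gen 14: ,,,,,,
,,@@,,
,,<@@,
,,@@@,
,,@@,,
,,,,,,
gen 15: ,,,,,,
,,@@,,
,,,@@,
,,v@@,
,,@@,,
,,,,,,
gen 16: ,,,,,,
,,@@,,
,,,@@,
,,,>@,
,,@@,,
,,,,,,
gen 17: ,,,,,,
,,@@,,
,,,^@,
,,,,@,
,,@@,,
,,,,,,
gen 18: ,,,,,,
,,@@,,
,,<,@,
,,,,@,
,,@@,,
,,,,,,
gen 19: ,,,,,,
,,^@,,
,,@,@,
,,,,@,
,,@@,,
,,,,,,
gen 20: ,,,,,,
,<,@,,
,,@,@,
,,,,@,
,,@@,,
,,,,,,
gen 21: ,^,,,,
,@,@,,
,,@,@,
,,,,@,
,,@@,,
,,,,,,
gen 22: ,@>,,,
,@,@,,
,,@,@,
,,,,@,
,,@@,,
,,,,,,

east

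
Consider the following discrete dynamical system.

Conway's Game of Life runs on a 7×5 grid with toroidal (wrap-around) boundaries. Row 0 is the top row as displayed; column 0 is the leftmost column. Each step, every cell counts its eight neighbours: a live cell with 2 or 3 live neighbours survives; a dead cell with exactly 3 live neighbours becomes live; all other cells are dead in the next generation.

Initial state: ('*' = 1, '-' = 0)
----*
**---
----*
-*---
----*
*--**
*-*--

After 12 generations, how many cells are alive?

0) ----*
**---
----*
-*---
----*
*--**
*-*--
1) ----*
*---*
-*---
*----
---**
**-*-
**---
2) -*--*
*---*
-*--*
*---*
-***-
-*-*-
-**--
3) -****
-*-**
-*-*-
----*
-*-*-
*--*-
-*-*-
4) -*---
-*---
---*-
*--**
*-**-
**-*-
-*---
5) ***--
--*--
*-**-
**---
-----
*--*-
-*---
6) *-*--
*---*
*-***
***-*
**--*
-----
----*
7) **-*-
--*--
--*--
-----
--***
----*
-----
8) -**--
--**-
-----
--*--
---**
----*
*---*
9) ***-*
-***-
--**-
---*-
---**
-----
**-**
10) -----
-----
-*--*
-----
---**
--*--
---*-
11) -----
-----
-----
*--**
---*-
--*-*
-----
12) -----
-----
----*
---**
*-*--
---*-
-----

6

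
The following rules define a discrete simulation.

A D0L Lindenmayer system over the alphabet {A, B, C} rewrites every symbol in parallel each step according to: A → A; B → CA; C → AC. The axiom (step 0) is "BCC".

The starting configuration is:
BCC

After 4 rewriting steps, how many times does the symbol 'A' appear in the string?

k=0  BCC
k=1  CAACAC
k=2  ACAAACAAC
k=3  AACAAAACAAAC
k=4  AAACAAAAACAAAAC

12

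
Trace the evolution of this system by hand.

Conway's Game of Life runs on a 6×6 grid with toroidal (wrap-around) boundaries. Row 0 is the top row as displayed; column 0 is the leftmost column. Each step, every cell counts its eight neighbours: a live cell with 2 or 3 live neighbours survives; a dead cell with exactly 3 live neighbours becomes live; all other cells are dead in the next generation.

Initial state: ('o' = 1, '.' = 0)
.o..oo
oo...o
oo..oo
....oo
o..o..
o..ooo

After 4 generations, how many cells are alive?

8

0) .o..oo
oo...o
oo..oo
....oo
o..o..
o..ooo
1) .ooo..
..o...
.o....
.o.o..
o..o..
.ooo..
2) ......
...o..
.o....
oo....
o..oo.
o...o.
3) ......
......
ooo...
ooo..o
o..oo.
...oo.
4) ......
.o....
..o..o
....o.
o.....
...ooo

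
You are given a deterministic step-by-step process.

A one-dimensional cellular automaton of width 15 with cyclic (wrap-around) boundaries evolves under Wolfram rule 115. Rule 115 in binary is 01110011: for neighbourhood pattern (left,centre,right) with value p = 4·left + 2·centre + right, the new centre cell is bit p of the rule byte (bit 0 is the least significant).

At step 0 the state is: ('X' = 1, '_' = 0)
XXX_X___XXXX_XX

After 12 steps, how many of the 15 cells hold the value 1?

t=0: XXX_X___XXXX_XX
t=1: __XX_XXX___XX__
t=2: XX_XX__XXXX_XXX
t=3: _XX_XXX___XX___
t=4: X_XX__XXXX_XXXX
t=5: XX_XXX___XX____
t=6: _XX__XXXX_XXXXX
t=7: X_XXX___XX____X
t=8: XX__XXXX_XXXXX_
t=9: _XXX___XX____XX
t=10: X__XXXX_XXXXX_X
t=11: XXX___XX____XX_
t=12: __XXXX_XXXXX_XX

11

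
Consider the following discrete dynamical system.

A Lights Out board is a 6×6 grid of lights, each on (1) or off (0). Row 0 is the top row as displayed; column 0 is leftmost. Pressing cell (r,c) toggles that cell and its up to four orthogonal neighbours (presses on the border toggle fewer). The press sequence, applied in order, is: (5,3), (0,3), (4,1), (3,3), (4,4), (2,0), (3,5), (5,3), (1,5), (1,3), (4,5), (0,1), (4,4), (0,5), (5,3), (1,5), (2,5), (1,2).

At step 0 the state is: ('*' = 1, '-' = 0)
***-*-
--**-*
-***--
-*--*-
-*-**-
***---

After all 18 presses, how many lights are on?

21

0) ***-*-
--**-*
-***--
-*--*-
-*-**-
***---
1) ***-*-
--**-*
-***--
-*--*-
-*--*-
**-**-
2) **-*--
--*--*
-***--
-*--*-
-*--*-
**-**-
3) **-*--
--*--*
-***--
----*-
*-*-*-
*--**-
4) **-*--
--*--*
-**---
--**--
*-***-
*--**-
5) **-*--
--*--*
-**---
--***-
*-*--*
*--*--
6) **-*--
*-*--*
*-*---
*-***-
*-*--*
*--*--
7) **-*--
*-*--*
*-*--*
*-**-*
*-*---
*--*--
8) **-*--
*-*--*
*-*--*
*-**-*
*-**--
*-*-*-
9) **-*-*
*-*-*-
*-*---
*-**-*
*-**--
*-*-*-
10) **---*
*--*--
*-**--
*-**-*
*-**--
*-*-*-
11) **---*
*--*--
*-**--
*-**--
*-****
*-*-**
12) --*--*
**-*--
*-**--
*-**--
*-****
*-*-**
13) --*--*
**-*--
*-**--
*-***-
*-*---
*-*--*
14) --*-*-
**-*-*
*-**--
*-***-
*-*---
*-*--*
15) --*-*-
**-*-*
*-**--
*-***-
*-**--
*--***
16) --*-**
**-**-
*-**-*
*-***-
*-**--
*--***
17) --*-**
**-***
*-***-
*-****
*-**--
*--***
18) ----**
*-*-**
*--**-
*-****
*-**--
*--***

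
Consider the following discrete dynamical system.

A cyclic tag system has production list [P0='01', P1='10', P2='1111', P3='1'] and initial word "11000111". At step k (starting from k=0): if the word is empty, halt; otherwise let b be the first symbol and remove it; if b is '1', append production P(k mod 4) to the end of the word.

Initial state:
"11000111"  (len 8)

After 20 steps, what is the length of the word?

21

k=0  "11000111"  (len 8)
k=1  "100011101"  (len 9)
k=2  "0001110110"  (len 10)
k=3  "001110110"  (len 9)
k=4  "01110110"  (len 8)
k=5  "1110110"  (len 7)
k=6  "11011010"  (len 8)
k=7  "10110101111"  (len 11)
k=8  "01101011111"  (len 11)
k=9  "1101011111"  (len 10)
k=10  "10101111110"  (len 11)
k=11  "01011111101111"  (len 14)
k=12  "1011111101111"  (len 13)
k=13  "01111110111101"  (len 14)
k=14  "1111110111101"  (len 13)
k=15  "1111101111011111"  (len 16)
k=16  "1111011110111111"  (len 16)
k=17  "11101111011111101"  (len 17)
k=18  "110111101111110110"  (len 18)
k=19  "101111011111101101111"  (len 21)
k=20  "011110111111011011111"  (len 21)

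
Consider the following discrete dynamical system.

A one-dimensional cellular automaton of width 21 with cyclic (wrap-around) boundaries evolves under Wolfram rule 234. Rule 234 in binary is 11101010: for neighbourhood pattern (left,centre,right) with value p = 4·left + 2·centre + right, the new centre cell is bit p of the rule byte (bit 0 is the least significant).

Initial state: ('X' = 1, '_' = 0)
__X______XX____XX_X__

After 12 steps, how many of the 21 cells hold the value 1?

21

[0] __X______XX____XX_X__
[1] _X______XXX___XXXX___
[2] X______XXXX__XXXXX___
[3] ______XXXXX_XXXXXX__X
[4] _____XXXXXXXXXXXXX_X_
[5] ____XXXXXXXXXXXXXXX__
[6] ___XXXXXXXXXXXXXXXX__
[7] __XXXXXXXXXXXXXXXXX__
[8] _XXXXXXXXXXXXXXXXXX__
[9] XXXXXXXXXXXXXXXXXXX__
[10] XXXXXXXXXXXXXXXXXXX_X
[11] XXXXXXXXXXXXXXXXXXXXX
[12] XXXXXXXXXXXXXXXXXXXXX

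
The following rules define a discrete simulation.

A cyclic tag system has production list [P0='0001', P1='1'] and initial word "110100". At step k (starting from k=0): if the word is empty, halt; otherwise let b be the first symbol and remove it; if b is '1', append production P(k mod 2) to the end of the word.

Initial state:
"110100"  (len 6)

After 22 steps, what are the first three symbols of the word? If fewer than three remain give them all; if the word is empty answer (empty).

000

0) "110100"  (len 6)
1) "101000001"  (len 9)
2) "010000011"  (len 9)
3) "10000011"  (len 8)
4) "00000111"  (len 8)
5) "0000111"  (len 7)
6) "000111"  (len 6)
7) "00111"  (len 5)
8) "0111"  (len 4)
9) "111"  (len 3)
10) "111"  (len 3)
11) "110001"  (len 6)
12) "100011"  (len 6)
13) "000110001"  (len 9)
14) "00110001"  (len 8)
15) "0110001"  (len 7)
16) "110001"  (len 6)
17) "100010001"  (len 9)
18) "000100011"  (len 9)
19) "00100011"  (len 8)
20) "0100011"  (len 7)
21) "100011"  (len 6)
22) "000111"  (len 6)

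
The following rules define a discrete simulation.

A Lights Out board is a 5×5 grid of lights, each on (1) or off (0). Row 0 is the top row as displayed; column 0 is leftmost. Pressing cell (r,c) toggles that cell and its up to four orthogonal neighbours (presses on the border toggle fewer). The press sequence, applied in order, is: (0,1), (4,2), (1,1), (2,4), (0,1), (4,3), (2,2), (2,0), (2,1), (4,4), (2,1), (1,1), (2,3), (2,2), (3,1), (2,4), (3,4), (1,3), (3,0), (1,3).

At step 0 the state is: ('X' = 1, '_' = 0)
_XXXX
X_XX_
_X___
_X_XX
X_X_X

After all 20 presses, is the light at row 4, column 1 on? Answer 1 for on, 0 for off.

[0] _XXXX
X_XX_
_X___
_X_XX
X_X_X
[1] X__XX
XXXX_
_X___
_X_XX
X_X_X
[2] X__XX
XXXX_
_X___
_XXXX
XX_XX
[3] XX_XX
___X_
_____
_XXXX
XX_XX
[4] XX_XX
___XX
___XX
_XXX_
XX_XX
[5] __XXX
_X_XX
___XX
_XXX_
XX_XX
[6] __XXX
_X_XX
___XX
_XX__
XXX__
[7] __XXX
_XXXX
_XX_X
_X___
XXX__
[8] __XXX
XXXXX
X_X_X
XX___
XXX__
[9] __XXX
X_XXX
_X__X
X____
XXX__
[10] __XXX
X_XXX
_X__X
X___X
XXXXX
[11] __XXX
XXXXX
X_X_X
XX__X
XXXXX
[12] _XXXX
___XX
XXX_X
XX__X
XXXXX
[13] _XXXX
____X
XX_X_
XX_XX
XXXXX
[14] _XXXX
__X_X
X_X__
XXXXX
XXXXX
[15] _XXXX
__X_X
XXX__
___XX
X_XXX
[16] _XXXX
__X__
XXXXX
___X_
X_XXX
[17] _XXXX
__X__
XXXX_
____X
X_XX_
[18] _XX_X
___XX
XXX__
____X
X_XX_
[19] _XX_X
___XX
_XX__
XX__X
__XX_
[20] _XXXX
__X__
_XXX_
XX__X
__XX_

0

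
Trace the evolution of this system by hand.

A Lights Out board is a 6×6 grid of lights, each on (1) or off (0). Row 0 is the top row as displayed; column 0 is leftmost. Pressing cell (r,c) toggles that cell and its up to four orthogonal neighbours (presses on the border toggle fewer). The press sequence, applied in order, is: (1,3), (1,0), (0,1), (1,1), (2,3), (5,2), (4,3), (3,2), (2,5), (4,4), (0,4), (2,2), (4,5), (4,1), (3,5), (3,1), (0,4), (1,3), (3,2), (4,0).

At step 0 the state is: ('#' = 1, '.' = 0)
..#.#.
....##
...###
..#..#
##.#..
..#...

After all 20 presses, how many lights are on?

k=0  ..#.#.
....##
...###
..#..#
##.#..
..#...
k=1  ..###.
..##.#
....##
..#..#
##.#..
..#...
k=2  #.###.
####.#
#...##
..#..#
##.#..
..#...
k=3  .#.##.
#.##.#
#...##
..#..#
##.#..
..#...
k=4  ...##.
.#.#.#
##..##
..#..#
##.#..
..#...
k=5  ...##.
.#...#
####.#
..##.#
##.#..
..#...
k=6  ...##.
.#...#
####.#
..##.#
####..
.#.#..
k=7  ...##.
.#...#
####.#
..#..#
##..#.
.#....
k=8  ...##.
.#...#
##.#.#
.#.#.#
###.#.
.#....
k=9  ...##.
.#....
##.##.
.#.#..
###.#.
.#....
k=10  ...##.
.#....
##.##.
.#.##.
####.#
.#..#.
k=11  .....#
.#..#.
##.##.
.#.##.
####.#
.#..#.
k=12  .....#
.##.#.
#.#.#.
.####.
####.#
.#..#.
k=13  .....#
.##.#.
#.#.#.
.#####
#####.
.#..##
k=14  .....#
.##.#.
#.#.#.
..####
...##.
....##
k=15  .....#
.##.#.
#.#.##
..##..
...###
....##
k=16  .....#
.##.#.
###.##
##.#..
.#.###
....##
k=17  ...##.
.##...
###.##
##.#..
.#.###
....##
k=18  ....#.
.#.##.
######
##.#..
.#.###
....##
k=19  ....#.
.#.##.
##.###
#.#...
.#####
....##
k=20  ....#.
.#.##.
##.###
..#...
#.####
#...##

18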